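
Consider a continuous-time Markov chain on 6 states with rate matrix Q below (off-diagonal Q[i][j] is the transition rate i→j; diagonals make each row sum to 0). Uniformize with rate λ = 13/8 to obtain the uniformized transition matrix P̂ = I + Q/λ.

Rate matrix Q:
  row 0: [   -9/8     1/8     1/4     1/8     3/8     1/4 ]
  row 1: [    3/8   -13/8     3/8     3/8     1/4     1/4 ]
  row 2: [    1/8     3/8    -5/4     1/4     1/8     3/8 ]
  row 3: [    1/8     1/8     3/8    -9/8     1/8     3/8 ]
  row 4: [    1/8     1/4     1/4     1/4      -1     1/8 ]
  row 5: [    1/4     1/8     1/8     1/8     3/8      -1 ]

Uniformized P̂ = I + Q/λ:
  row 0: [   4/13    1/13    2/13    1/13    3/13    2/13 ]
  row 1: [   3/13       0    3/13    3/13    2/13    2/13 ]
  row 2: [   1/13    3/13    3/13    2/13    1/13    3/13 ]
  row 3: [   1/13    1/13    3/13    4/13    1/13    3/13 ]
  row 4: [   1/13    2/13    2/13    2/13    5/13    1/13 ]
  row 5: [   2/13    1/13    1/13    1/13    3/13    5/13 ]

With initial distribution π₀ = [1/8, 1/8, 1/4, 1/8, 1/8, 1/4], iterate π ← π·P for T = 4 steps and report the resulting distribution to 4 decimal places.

t=0: π = [0.1250, 0.1250, 0.2500, 0.1250, 0.1250, 0.2500]
t=1: π = [0.1442, 0.1154, 0.1731, 0.1538, 0.1827, 0.2308]
t=2: π = [0.1457, 0.1087, 0.1701, 0.1575, 0.1997, 0.2182]
t=3: π = [0.1441, 0.1101, 0.1706, 0.1585, 0.2027, 0.2140]
t=4: π = [0.1436, 0.1103, 0.1712, 0.1591, 0.2029, 0.2130]

π = [0.1436, 0.1103, 0.1712, 0.1591, 0.2029, 0.2130]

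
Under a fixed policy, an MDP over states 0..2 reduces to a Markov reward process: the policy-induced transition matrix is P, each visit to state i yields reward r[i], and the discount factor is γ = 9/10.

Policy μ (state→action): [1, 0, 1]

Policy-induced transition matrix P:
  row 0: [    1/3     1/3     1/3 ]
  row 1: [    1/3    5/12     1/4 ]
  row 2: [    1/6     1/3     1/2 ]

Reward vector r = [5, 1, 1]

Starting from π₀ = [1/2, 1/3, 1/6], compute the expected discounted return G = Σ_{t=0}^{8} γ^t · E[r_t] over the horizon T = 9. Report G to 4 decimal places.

G = 13.8549

t=0: π = [0.5000, 0.3333, 0.1667], E[r] = 3.0000, γ^t·E[r] = 3.000000, running G = 3.000000
t=1: π = [0.3056, 0.3611, 0.3333], E[r] = 2.2222, γ^t·E[r] = 2.000000, running G = 5.000000
t=2: π = [0.2778, 0.3634, 0.3588], E[r] = 2.1111, γ^t·E[r] = 1.710000, running G = 6.710000
t=3: π = [0.2735, 0.3636, 0.3628], E[r] = 2.0941, γ^t·E[r] = 1.526625, running G = 8.236625
t=4: π = [0.2729, 0.3636, 0.3635], E[r] = 2.0914, γ^t·E[r] = 1.372191, running G = 9.608816
t=5: π = [0.2727, 0.3636, 0.3636], E[r] = 2.0910, γ^t·E[r] = 1.234712, running G = 10.843528
t=6: π = [0.2727, 0.3636, 0.3636], E[r] = 2.0909, γ^t·E[r] = 1.111202, running G = 11.954730
t=7: π = [0.2727, 0.3636, 0.3636], E[r] = 2.0909, γ^t·E[r] = 1.000076, running G = 12.954807
t=8: π = [0.2727, 0.3636, 0.3636], E[r] = 2.0909, γ^t·E[r] = 0.900068, running G = 13.854875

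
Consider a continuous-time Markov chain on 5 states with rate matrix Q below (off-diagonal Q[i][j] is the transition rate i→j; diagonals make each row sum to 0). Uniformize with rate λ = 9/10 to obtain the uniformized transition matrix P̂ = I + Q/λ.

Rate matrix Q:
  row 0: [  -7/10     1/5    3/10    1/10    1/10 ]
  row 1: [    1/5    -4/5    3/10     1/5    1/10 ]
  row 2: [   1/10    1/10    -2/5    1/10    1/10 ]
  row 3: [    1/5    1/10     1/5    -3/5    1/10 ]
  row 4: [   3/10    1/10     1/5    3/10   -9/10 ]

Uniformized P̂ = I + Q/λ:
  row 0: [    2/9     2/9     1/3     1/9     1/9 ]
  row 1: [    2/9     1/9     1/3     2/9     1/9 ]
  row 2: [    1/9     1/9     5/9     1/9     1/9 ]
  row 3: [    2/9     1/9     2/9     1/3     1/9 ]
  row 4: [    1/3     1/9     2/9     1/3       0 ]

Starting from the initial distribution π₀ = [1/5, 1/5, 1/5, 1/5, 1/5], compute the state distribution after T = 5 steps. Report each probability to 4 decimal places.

t=0: π = [0.2000, 0.2000, 0.2000, 0.2000, 0.2000]
t=1: π = [0.2222, 0.1333, 0.3333, 0.2222, 0.0889]
t=2: π = [0.1951, 0.1358, 0.3728, 0.1951, 0.1012]
t=3: π = [0.1920, 0.1328, 0.3833, 0.1920, 0.0999]
t=4: π = [0.1907, 0.1324, 0.3861, 0.1907, 0.1000]
t=5: π = [0.1904, 0.1323, 0.3868, 0.1904, 0.1000]

π = [0.1904, 0.1323, 0.3868, 0.1904, 0.1000]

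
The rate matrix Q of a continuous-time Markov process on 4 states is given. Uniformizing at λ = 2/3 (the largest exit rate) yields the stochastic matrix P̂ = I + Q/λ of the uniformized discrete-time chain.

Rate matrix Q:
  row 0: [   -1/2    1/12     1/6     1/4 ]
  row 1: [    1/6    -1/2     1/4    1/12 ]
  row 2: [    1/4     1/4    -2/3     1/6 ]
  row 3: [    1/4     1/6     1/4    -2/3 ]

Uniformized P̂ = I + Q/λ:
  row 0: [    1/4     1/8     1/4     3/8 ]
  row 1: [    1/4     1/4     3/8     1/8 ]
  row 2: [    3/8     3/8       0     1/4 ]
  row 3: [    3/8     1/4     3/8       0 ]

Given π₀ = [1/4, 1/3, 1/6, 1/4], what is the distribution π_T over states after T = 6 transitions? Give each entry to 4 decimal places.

π = [0.3065, 0.2424, 0.2447, 0.2065]

t=0: π = [0.2500, 0.3333, 0.1667, 0.2500]
t=1: π = [0.3021, 0.2396, 0.2813, 0.1771]
t=2: π = [0.3073, 0.2474, 0.2318, 0.2135]
t=3: π = [0.3057, 0.2406, 0.2497, 0.2041]
t=4: π = [0.3067, 0.2430, 0.2432, 0.2071]
t=5: π = [0.3063, 0.2421, 0.2455, 0.2062]
t=6: π = [0.3065, 0.2424, 0.2447, 0.2065]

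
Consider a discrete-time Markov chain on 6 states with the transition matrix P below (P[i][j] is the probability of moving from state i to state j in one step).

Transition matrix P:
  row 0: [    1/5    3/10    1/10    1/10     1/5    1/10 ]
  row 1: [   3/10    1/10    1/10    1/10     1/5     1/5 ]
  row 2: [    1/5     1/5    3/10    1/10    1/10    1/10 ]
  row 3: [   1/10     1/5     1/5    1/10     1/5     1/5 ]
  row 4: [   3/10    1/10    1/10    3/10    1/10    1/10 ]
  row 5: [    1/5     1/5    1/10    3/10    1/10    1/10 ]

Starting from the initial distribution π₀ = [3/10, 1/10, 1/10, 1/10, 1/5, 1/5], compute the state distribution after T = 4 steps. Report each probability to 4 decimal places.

π = [0.2183, 0.1877, 0.1448, 0.1580, 0.1566, 0.1347]

t=0: π = [0.3000, 0.1000, 0.1000, 0.1000, 0.2000, 0.2000]
t=1: π = [0.2200, 0.2000, 0.1300, 0.1800, 0.1500, 0.1200]
t=2: π = [0.2170, 0.1870, 0.1440, 0.1540, 0.1600, 0.1380]
t=3: π = [0.2193, 0.1870, 0.1442, 0.1596, 0.1558, 0.1341]
t=4: π = [0.2183, 0.1877, 0.1448, 0.1580, 0.1566, 0.1347]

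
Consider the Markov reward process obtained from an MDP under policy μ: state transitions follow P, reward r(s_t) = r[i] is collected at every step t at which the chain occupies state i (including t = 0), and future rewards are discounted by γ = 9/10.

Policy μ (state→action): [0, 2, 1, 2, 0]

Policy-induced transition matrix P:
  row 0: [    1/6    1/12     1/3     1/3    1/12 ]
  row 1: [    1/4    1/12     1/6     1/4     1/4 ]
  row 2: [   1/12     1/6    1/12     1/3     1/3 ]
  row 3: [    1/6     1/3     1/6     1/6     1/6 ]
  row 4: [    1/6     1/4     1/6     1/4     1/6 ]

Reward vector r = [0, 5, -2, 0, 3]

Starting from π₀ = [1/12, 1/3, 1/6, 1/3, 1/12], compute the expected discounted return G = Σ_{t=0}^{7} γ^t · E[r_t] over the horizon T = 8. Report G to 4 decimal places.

G = 7.3370

t=0: π = [0.0833, 0.3333, 0.1667, 0.3333, 0.0833], E[r] = 1.5833, γ^t·E[r] = 1.583333, running G = 1.583333
t=1: π = [0.1806, 0.1944, 0.1667, 0.2431, 0.2153], E[r] = 1.2847, γ^t·E[r] = 1.156250, running G = 2.739583
t=2: π = [0.1690, 0.1939, 0.1829, 0.2587, 0.1956], E[r] = 1.1904, γ^t·E[r] = 0.964219, running G = 3.703802
t=3: π = [0.1676, 0.1958, 0.1796, 0.2578, 0.1992], E[r] = 1.2177, γ^t·E[r] = 0.887695, running G = 4.591497
t=4: π = [0.1680, 0.1959, 0.1796, 0.2575, 0.1990], E[r] = 1.2173, γ^t·E[r] = 0.798681, running G = 5.390178
t=5: π = [0.1680, 0.1958, 0.1797, 0.2575, 0.1989], E[r] = 1.2165, γ^t·E[r] = 0.718340, running G = 6.108518
t=6: π = [0.1680, 0.1958, 0.1797, 0.2575, 0.1989], E[r] = 1.2166, γ^t·E[r] = 0.646563, running G = 6.755082
t=7: π = [0.1680, 0.1958, 0.1797, 0.2575, 0.1989], E[r] = 1.2166, γ^t·E[r] = 0.581912, running G = 7.336993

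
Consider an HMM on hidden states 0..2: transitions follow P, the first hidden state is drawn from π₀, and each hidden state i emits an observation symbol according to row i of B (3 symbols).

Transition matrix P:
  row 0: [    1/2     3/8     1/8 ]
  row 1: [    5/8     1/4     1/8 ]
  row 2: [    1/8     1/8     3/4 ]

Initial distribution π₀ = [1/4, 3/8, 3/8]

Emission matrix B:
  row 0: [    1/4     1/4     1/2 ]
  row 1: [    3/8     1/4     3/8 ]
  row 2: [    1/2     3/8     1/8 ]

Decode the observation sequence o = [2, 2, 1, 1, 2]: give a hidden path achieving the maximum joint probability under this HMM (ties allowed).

path = [1, 0, 0, 0, 0]

t=0: δ = [1.250e-01, 1.406e-01, 4.688e-02]  (obs o_0=2)
t=1: δ = [4.395e-02, 1.758e-02, 4.395e-03]  ψ = [1, 0, 2]  (obs o_1=2)
t=2: δ = [5.493e-03, 4.120e-03, 2.060e-03]  ψ = [0, 0, 0]  (obs o_2=1)
t=3: δ = [6.866e-04, 5.150e-04, 5.794e-04]  ψ = [0, 0, 2]  (obs o_3=1)
t=4: δ = [1.717e-04, 9.656e-05, 5.431e-05]  ψ = [0, 0, 2]  (obs o_4=2)
backtrack: best end state = 0; path = [1, 0, 0, 0, 0]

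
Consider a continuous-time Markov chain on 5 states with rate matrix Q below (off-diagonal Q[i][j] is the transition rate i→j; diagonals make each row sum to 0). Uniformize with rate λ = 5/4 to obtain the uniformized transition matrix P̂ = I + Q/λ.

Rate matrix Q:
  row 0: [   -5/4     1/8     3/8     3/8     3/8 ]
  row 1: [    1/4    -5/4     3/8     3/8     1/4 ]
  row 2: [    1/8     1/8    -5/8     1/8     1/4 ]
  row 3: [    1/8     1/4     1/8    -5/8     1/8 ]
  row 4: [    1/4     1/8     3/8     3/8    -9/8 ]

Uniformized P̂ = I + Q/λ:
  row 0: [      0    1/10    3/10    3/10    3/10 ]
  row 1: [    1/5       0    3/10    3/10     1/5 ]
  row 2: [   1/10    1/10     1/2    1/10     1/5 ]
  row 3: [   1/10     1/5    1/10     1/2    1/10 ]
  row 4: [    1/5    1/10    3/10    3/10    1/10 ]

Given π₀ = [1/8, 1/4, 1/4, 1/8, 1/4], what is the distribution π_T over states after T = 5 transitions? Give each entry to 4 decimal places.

π = [0.1167, 0.1181, 0.3006, 0.2994, 0.1652]

t=0: π = [0.1250, 0.2500, 0.2500, 0.1250, 0.2500]
t=1: π = [0.1375, 0.0875, 0.3250, 0.2750, 0.1750]
t=2: π = [0.1125, 0.1188, 0.3100, 0.2900, 0.1688]
t=3: π = [0.1175, 0.1171, 0.3040, 0.2960, 0.1654]
t=4: π = [0.1165, 0.1179, 0.3016, 0.2984, 0.1656]
t=5: π = [0.1167, 0.1181, 0.3006, 0.2994, 0.1652]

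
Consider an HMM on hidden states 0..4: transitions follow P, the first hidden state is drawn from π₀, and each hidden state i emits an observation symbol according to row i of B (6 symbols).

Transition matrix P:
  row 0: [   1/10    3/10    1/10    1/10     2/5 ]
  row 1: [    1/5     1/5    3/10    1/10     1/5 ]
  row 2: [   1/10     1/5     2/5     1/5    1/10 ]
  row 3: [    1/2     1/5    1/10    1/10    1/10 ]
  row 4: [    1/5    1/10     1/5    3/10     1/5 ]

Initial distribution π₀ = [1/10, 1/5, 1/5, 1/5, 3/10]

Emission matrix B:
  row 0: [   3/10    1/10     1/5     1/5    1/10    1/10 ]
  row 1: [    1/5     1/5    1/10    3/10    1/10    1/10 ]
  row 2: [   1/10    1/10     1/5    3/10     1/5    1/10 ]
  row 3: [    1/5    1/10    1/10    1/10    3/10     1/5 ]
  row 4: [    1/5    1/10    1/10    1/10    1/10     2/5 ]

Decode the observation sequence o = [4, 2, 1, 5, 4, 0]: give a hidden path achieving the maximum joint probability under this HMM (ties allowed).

path = [3, 0, 1, 4, 3, 0]

t=0: δ = [1.000e-02, 2.000e-02, 4.000e-02, 6.000e-02, 3.000e-02]  (obs o_0=4)
t=1: δ = [6.000e-03, 1.200e-03, 3.200e-03, 9.000e-04, 6.000e-04]  ψ = [3, 3, 2, 4, 3]  (obs o_1=2)
t=2: δ = [6.000e-05, 3.600e-04, 1.280e-04, 6.400e-05, 2.400e-04]  ψ = [0, 0, 2, 2, 0]  (obs o_2=1)
t=3: δ = [7.200e-06, 7.200e-06, 1.080e-05, 1.440e-05, 2.880e-05]  ψ = [1, 1, 1, 4, 1]  (obs o_3=5)
t=4: δ = [7.200e-07, 2.880e-07, 1.152e-06, 2.592e-06, 5.760e-07]  ψ = [3, 3, 4, 4, 4]  (obs o_4=4)
t=5: δ = [3.888e-07, 1.037e-07, 4.608e-08, 5.184e-08, 5.760e-08]  ψ = [3, 3, 2, 3, 0]  (obs o_5=0)
backtrack: best end state = 0; path = [3, 0, 1, 4, 3, 0]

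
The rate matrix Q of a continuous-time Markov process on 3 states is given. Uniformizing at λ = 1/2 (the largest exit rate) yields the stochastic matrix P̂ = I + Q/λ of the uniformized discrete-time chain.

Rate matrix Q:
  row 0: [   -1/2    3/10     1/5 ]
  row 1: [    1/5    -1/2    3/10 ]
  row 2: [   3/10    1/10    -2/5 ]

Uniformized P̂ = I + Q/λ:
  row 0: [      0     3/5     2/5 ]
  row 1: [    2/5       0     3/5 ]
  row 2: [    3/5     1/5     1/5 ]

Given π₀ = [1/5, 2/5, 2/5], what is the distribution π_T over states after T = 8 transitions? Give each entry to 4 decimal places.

t=0: π = [0.2000, 0.4000, 0.4000]
t=1: π = [0.4000, 0.2000, 0.4000]
t=2: π = [0.3200, 0.3200, 0.3600]
t=3: π = [0.3440, 0.2640, 0.3920]
t=4: π = [0.3408, 0.2848, 0.3744]
t=5: π = [0.3386, 0.2794, 0.3821]
t=6: π = [0.3410, 0.2796, 0.3795]
t=7: π = [0.3395, 0.2805, 0.3800]
t=8: π = [0.3402, 0.2797, 0.3801]

π = [0.3402, 0.2797, 0.3801]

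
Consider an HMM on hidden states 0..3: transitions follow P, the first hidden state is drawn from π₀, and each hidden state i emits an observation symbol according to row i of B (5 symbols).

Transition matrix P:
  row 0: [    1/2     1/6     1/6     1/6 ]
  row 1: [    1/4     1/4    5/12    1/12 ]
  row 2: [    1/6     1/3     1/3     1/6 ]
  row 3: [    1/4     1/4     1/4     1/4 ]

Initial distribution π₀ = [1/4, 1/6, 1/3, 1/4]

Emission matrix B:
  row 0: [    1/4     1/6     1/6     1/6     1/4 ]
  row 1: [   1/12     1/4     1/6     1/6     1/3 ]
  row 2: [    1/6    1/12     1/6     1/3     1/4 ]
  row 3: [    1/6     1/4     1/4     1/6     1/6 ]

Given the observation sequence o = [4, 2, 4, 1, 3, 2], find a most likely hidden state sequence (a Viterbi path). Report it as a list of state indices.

path = [0, 0, 0, 0, 0, 0]

t=0: δ = [6.250e-02, 5.556e-02, 8.333e-02, 4.167e-02]  (obs o_0=4)
t=1: δ = [5.208e-03, 4.630e-03, 4.630e-03, 3.472e-03]  ψ = [0, 2, 2, 2]  (obs o_1=2)
t=2: δ = [6.510e-04, 5.144e-04, 4.823e-04, 1.447e-04]  ψ = [0, 2, 1, 0]  (obs o_2=4)
t=3: δ = [5.425e-05, 4.019e-05, 1.786e-05, 2.713e-05]  ψ = [0, 2, 1, 0]  (obs o_3=1)
t=4: δ = [4.521e-06, 1.674e-06, 5.582e-06, 1.507e-06]  ψ = [0, 1, 1, 0]  (obs o_4=3)
t=5: δ = [3.768e-07, 3.101e-07, 3.101e-07, 2.326e-07]  ψ = [0, 2, 2, 2]  (obs o_5=2)
backtrack: best end state = 0; path = [0, 0, 0, 0, 0, 0]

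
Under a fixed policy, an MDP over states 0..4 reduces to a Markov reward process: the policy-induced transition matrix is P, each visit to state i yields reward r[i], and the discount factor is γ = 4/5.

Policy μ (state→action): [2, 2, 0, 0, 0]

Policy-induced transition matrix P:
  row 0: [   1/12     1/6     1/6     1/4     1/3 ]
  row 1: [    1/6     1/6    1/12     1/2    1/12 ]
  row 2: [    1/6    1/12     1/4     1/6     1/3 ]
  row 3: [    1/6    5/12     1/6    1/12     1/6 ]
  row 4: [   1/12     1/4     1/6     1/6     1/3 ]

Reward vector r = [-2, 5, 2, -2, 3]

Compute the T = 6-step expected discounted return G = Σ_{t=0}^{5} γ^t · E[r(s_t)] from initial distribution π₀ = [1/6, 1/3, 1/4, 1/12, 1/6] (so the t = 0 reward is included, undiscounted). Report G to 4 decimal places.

t=0: π = [0.1667, 0.3333, 0.2500, 0.0833, 0.1667], E[r] = 2.1667, γ^t·E[r] = 2.166667, running G = 2.166667
t=1: π = [0.1389, 0.1806, 0.1597, 0.2847, 0.2361], E[r] = 1.0833, γ^t·E[r] = 0.866667, running G = 3.033333
t=2: π = [0.1354, 0.2442, 0.1649, 0.2147, 0.2407], E[r] = 1.5729, γ^t·E[r] = 1.006667, running G = 4.040000
t=3: π = [0.1353, 0.2267, 0.1601, 0.2415, 0.2365], E[r] = 1.4093, γ^t·E[r] = 0.721580, running G = 4.761580
t=4: π = [0.1357, 0.2334, 0.1611, 0.2334, 0.2364], E[r] = 1.4604, γ^t·E[r] = 0.598183, running G = 5.359763
t=5: π = [0.1357, 0.2313, 0.1606, 0.2363, 0.2361], E[r] = 1.4420, γ^t·E[r] = 0.472517, running G = 5.832280

G = 5.8323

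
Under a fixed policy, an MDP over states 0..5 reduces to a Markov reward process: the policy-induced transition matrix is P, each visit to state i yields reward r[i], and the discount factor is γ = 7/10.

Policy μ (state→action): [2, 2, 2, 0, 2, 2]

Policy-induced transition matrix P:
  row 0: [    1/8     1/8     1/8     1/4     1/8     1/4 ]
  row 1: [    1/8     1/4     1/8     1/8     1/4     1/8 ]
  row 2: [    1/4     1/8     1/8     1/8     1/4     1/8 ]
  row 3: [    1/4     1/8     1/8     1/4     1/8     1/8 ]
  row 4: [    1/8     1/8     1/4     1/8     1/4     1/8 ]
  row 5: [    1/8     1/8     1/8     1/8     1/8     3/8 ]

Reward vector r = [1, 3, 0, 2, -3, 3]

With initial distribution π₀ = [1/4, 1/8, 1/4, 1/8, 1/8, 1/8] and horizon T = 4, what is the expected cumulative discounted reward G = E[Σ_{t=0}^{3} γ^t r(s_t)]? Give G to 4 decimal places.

t=0: π = [0.2500, 0.1250, 0.2500, 0.1250, 0.1250, 0.1250], E[r] = 0.8750, γ^t·E[r] = 0.875000, running G = 0.875000
t=1: π = [0.1719, 0.1406, 0.1406, 0.1719, 0.1875, 0.1875], E[r] = 0.9375, γ^t·E[r] = 0.656250, running G = 1.531250
t=2: π = [0.1641, 0.1426, 0.1484, 0.1680, 0.1836, 0.1934], E[r] = 0.9570, γ^t·E[r] = 0.468945, running G = 2.000195
t=3: π = [0.1646, 0.1428, 0.1479, 0.1665, 0.1843, 0.1938], E[r] = 0.9546, γ^t·E[r] = 0.327424, running G = 2.327620

G = 2.3276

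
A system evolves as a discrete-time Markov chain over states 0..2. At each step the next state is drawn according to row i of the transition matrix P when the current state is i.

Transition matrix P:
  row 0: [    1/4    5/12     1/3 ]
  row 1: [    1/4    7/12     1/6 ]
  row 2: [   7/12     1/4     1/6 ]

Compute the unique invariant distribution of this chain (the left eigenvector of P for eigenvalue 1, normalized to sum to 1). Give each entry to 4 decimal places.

π = [0.3235, 0.4559, 0.2206]

Balance equations π_j = Σ_i π_i·P[i][j]:
  π_0 = 1/4·π_0 + 1/4·π_1 + 7/12·π_2
  π_1 = 5/12·π_0 + 7/12·π_1 + 1/4·π_2
  normalize: π_0 + π_1 + π_2 = 1
Solving the linear system gives exactly π = [11/34, 31/68, 15/68].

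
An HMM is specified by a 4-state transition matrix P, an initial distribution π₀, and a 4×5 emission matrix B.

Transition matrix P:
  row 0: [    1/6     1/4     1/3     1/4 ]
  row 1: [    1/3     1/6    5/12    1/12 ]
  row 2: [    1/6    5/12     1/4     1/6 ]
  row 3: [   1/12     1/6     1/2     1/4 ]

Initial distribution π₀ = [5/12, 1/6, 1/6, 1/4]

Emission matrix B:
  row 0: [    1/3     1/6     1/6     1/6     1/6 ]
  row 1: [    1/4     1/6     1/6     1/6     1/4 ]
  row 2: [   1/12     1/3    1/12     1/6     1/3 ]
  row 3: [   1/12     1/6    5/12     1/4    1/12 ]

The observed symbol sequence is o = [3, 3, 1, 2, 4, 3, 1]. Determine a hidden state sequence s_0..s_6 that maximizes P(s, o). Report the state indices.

t=0: δ = [6.944e-02, 2.778e-02, 2.778e-02, 6.250e-02]  (obs o_0=3)
t=1: δ = [1.929e-03, 2.894e-03, 5.208e-03, 4.340e-03]  ψ = [0, 0, 3, 0]  (obs o_1=3)
t=2: δ = [1.608e-04, 3.617e-04, 7.234e-04, 1.808e-04]  ψ = [1, 2, 3, 3]  (obs o_2=1)
t=3: δ = [2.009e-05, 5.023e-05, 1.507e-05, 5.023e-05]  ψ = [1, 2, 2, 2]  (obs o_3=2)
t=4: δ = [2.791e-06, 2.093e-06, 8.372e-06, 1.047e-06]  ψ = [1, 1, 3, 3]  (obs o_4=4)
t=5: δ = [2.326e-07, 5.814e-07, 3.489e-07, 3.489e-07]  ψ = [2, 2, 2, 2]  (obs o_5=3)
t=6: δ = [3.230e-08, 2.423e-08, 8.075e-08, 1.454e-08]  ψ = [1, 2, 1, 3]  (obs o_6=1)
backtrack: best end state = 2; path = [0, 3, 2, 3, 2, 1, 2]

path = [0, 3, 2, 3, 2, 1, 2]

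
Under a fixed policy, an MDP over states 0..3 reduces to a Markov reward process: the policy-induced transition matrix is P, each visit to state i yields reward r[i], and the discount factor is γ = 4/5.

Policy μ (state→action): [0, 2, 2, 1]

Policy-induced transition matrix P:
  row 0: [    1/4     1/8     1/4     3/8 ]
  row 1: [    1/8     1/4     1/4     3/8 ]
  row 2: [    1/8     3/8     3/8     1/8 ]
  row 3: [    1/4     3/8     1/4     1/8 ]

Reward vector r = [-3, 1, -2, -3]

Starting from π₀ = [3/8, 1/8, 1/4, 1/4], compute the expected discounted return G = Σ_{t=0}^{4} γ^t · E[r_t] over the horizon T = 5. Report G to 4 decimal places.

G = -5.9871

t=0: π = [0.3750, 0.1250, 0.2500, 0.2500], E[r] = -2.2500, γ^t·E[r] = -2.250000, running G = -2.250000
t=1: π = [0.2031, 0.2656, 0.2813, 0.2500], E[r] = -1.6563, γ^t·E[r] = -1.325000, running G = -3.575000
t=2: π = [0.1816, 0.2910, 0.2852, 0.2422], E[r] = -1.5508, γ^t·E[r] = -0.992500, running G = -4.567500
t=3: π = [0.1780, 0.2932, 0.2856, 0.2432], E[r] = -1.5415, γ^t·E[r] = -0.789250, running G = -5.356750
t=4: π = [0.1776, 0.2939, 0.2857, 0.2428], E[r] = -1.5389, γ^t·E[r] = -0.630325, running G = -5.987075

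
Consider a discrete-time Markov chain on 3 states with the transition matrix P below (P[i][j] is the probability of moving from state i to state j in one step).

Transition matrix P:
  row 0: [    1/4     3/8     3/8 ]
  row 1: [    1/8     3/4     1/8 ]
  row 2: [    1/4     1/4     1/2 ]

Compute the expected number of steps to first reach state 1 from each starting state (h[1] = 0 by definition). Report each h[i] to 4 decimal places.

First-step conditioning: h[1] = 0; for i ≠ 1, h[i] = 1 + Σ_k P[i][k]·h[k].
  h[0] = 1 + 1/4·h[0] + 3/8·h[2]
  h[2] = 1 + 1/4·h[0] + 1/2·h[2]
Solving the 2×2 linear system over states ≠ 1 gives exactly h = [28/9, 0, 32/9] (h[1] = 0 is the target).

h = [3.1111, 0.0000, 3.5556]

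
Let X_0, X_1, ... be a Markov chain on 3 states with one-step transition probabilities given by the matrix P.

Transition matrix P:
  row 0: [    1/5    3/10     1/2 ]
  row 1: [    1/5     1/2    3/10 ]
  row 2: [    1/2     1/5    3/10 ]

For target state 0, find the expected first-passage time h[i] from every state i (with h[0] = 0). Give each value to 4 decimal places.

First-step conditioning: h[0] = 0; for i ≠ 0, h[i] = 1 + Σ_k P[i][k]·h[k].
  h[1] = 1 + 1/2·h[1] + 3/10·h[2]
  h[2] = 1 + 1/5·h[1] + 3/10·h[2]
Solving the 2×2 linear system over states ≠ 0 gives exactly h = [0, 100/29, 70/29] (h[0] = 0 is the target).

h = [0.0000, 3.4483, 2.4138]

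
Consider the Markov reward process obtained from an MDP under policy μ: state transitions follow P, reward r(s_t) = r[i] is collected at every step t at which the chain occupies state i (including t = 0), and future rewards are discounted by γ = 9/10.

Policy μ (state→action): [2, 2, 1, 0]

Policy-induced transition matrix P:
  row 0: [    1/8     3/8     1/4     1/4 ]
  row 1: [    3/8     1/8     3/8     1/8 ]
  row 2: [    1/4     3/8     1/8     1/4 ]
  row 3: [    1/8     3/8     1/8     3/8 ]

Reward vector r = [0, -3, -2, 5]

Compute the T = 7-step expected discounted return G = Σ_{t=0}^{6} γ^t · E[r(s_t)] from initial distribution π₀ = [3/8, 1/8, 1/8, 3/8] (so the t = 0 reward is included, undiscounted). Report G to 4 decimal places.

t=0: π = [0.3750, 0.1250, 0.1250, 0.3750], E[r] = 1.2500, γ^t·E[r] = 1.250000, running G = 1.250000
t=1: π = [0.1719, 0.3438, 0.2031, 0.2813], E[r] = -0.0313, γ^t·E[r] = -0.028125, running G = 1.221875
t=2: π = [0.2363, 0.2891, 0.2324, 0.2422], E[r] = -0.1211, γ^t·E[r] = -0.098086, running G = 1.123789
t=3: π = [0.2263, 0.3027, 0.2268, 0.2441], E[r] = -0.1411, γ^t·E[r] = -0.102872, running G = 1.020917
t=4: π = [0.2290, 0.2993, 0.2290, 0.2427], E[r] = -0.1425, γ^t·E[r] = -0.093505, running G = 0.927412
t=5: π = [0.2285, 0.3002, 0.2285, 0.2429], E[r] = -0.1428, γ^t·E[r] = -0.084340, running G = 0.843072
t=6: π = [0.2286, 0.3000, 0.2286, 0.2428], E[r] = -0.1429, γ^t·E[r] = -0.075917, running G = 0.767155

G = 0.7672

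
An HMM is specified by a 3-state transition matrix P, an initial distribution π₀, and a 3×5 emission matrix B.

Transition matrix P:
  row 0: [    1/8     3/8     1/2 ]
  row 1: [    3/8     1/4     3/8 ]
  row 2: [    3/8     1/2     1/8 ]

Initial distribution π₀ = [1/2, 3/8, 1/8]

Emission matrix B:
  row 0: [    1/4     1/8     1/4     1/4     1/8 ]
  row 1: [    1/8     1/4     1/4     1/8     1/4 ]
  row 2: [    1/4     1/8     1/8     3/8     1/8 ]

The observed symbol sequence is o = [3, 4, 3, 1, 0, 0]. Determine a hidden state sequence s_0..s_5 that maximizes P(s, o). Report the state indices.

t=0: δ = [1.250e-01, 4.688e-02, 4.688e-02]  (obs o_0=3)
t=1: δ = [2.197e-03, 1.172e-02, 7.812e-03]  ψ = [1, 0, 0]  (obs o_1=4)
t=2: δ = [1.099e-03, 4.883e-04, 1.648e-03]  ψ = [1, 2, 1]  (obs o_2=3)
t=3: δ = [7.725e-05, 2.060e-04, 6.866e-05]  ψ = [2, 2, 0]  (obs o_3=1)
t=4: δ = [1.931e-05, 6.437e-06, 1.931e-05]  ψ = [1, 1, 1]  (obs o_4=0)
t=5: δ = [1.810e-06, 1.207e-06, 2.414e-06]  ψ = [2, 2, 0]  (obs o_5=0)
backtrack: best end state = 2; path = [0, 1, 2, 1, 0, 2]

path = [0, 1, 2, 1, 0, 2]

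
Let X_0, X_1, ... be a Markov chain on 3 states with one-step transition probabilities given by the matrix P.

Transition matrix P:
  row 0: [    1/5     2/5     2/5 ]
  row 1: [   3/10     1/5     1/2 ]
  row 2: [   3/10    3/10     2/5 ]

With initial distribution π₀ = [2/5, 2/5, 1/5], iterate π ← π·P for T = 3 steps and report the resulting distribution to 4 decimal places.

t=0: π = [0.4000, 0.4000, 0.2000]
t=1: π = [0.2600, 0.3000, 0.4400]
t=2: π = [0.2740, 0.2960, 0.4300]
t=3: π = [0.2726, 0.2978, 0.4296]

π = [0.2726, 0.2978, 0.4296]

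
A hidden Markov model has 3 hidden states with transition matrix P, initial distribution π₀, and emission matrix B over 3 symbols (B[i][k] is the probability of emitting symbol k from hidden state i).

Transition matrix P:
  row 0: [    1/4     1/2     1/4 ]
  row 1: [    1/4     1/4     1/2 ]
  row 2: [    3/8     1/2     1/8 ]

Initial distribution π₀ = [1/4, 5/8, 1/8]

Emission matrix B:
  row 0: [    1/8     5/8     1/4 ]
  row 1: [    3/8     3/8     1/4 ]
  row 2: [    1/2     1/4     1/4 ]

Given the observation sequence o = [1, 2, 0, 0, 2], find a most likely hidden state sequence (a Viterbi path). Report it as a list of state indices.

path = [1, 2, 1, 2, 1]

t=0: δ = [1.562e-01, 2.344e-01, 3.125e-02]  (obs o_0=1)
t=1: δ = [1.465e-02, 1.953e-02, 2.930e-02]  ψ = [1, 0, 1]  (obs o_1=2)
t=2: δ = [1.373e-03, 5.493e-03, 4.883e-03]  ψ = [2, 2, 1]  (obs o_2=0)
t=3: δ = [2.289e-04, 9.155e-04, 1.373e-03]  ψ = [2, 2, 1]  (obs o_3=0)
t=4: δ = [1.287e-04, 1.717e-04, 1.144e-04]  ψ = [2, 2, 1]  (obs o_4=2)
backtrack: best end state = 1; path = [1, 2, 1, 2, 1]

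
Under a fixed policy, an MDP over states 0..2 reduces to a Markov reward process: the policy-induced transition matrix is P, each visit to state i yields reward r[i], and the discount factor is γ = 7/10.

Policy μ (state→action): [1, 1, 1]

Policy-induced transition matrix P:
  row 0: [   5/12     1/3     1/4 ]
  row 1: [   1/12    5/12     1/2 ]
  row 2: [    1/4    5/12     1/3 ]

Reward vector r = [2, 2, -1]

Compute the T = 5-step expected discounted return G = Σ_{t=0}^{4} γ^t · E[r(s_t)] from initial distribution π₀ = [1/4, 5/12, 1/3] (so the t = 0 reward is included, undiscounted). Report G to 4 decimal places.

G = 2.5174

t=0: π = [0.2500, 0.4167, 0.3333], E[r] = 1.0000, γ^t·E[r] = 1.000000, running G = 1.000000
t=1: π = [0.2222, 0.3958, 0.3819], E[r] = 0.8542, γ^t·E[r] = 0.597917, running G = 1.597917
t=2: π = [0.2211, 0.3981, 0.3808], E[r] = 0.8576, γ^t·E[r] = 0.420243, running G = 2.018160
t=3: π = [0.2205, 0.3982, 0.3813], E[r] = 0.8562, γ^t·E[r] = 0.293674, running G = 2.311834
t=4: π = [0.2204, 0.3983, 0.3813], E[r] = 0.8560, γ^t·E[r] = 0.205525, running G = 2.517359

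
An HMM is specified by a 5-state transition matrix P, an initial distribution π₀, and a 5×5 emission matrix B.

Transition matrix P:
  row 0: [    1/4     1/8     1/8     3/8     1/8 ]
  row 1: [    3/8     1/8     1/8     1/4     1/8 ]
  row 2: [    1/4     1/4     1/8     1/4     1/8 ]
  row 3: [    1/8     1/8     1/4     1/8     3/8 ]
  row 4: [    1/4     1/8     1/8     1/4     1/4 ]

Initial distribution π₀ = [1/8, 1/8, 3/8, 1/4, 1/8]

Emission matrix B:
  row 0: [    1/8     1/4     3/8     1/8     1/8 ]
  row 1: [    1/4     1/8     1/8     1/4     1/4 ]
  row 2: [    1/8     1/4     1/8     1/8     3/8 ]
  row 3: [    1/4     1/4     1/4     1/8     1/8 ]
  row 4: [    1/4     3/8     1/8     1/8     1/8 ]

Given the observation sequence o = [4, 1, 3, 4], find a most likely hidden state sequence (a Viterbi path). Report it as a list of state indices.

t=0: δ = [1.562e-02, 3.125e-02, 1.406e-01, 3.125e-02, 1.562e-02]  (obs o_0=4)
t=1: δ = [8.789e-03, 4.395e-03, 4.395e-03, 8.789e-03, 6.592e-03]  ψ = [2, 2, 2, 2, 2]  (obs o_1=1)
t=2: δ = [2.747e-04, 2.747e-04, 2.747e-04, 4.120e-04, 4.120e-04]  ψ = [0, 0, 3, 0, 3]  (obs o_2=3)
t=3: δ = [1.287e-05, 1.717e-05, 3.862e-05, 1.287e-05, 1.931e-05]  ψ = [1, 2, 3, 0, 3]  (obs o_3=4)
backtrack: best end state = 2; path = [2, 0, 3, 2]

path = [2, 0, 3, 2]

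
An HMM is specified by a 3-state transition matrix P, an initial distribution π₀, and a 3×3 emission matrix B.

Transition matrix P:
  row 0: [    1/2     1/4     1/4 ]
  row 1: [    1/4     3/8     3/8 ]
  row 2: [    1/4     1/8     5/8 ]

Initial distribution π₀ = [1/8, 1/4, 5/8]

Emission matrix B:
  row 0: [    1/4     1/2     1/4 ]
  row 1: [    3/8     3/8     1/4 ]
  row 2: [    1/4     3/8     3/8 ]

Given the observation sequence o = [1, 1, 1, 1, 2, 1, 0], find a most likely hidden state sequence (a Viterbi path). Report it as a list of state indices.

path = [2, 2, 2, 2, 2, 2, 2]

t=0: δ = [6.250e-02, 9.375e-02, 2.344e-01]  (obs o_0=1)
t=1: δ = [2.930e-02, 1.318e-02, 5.493e-02]  ψ = [2, 1, 2]  (obs o_1=1)
t=2: δ = [7.324e-03, 2.747e-03, 1.287e-02]  ψ = [0, 0, 2]  (obs o_2=1)
t=3: δ = [1.831e-03, 6.866e-04, 3.017e-03]  ψ = [0, 0, 2]  (obs o_3=1)
t=4: δ = [2.289e-04, 1.144e-04, 7.072e-04]  ψ = [0, 0, 2]  (obs o_4=2)
t=5: δ = [8.840e-05, 3.315e-05, 1.658e-04]  ψ = [2, 2, 2]  (obs o_5=1)
t=6: δ = [1.105e-05, 8.288e-06, 2.590e-05]  ψ = [0, 0, 2]  (obs o_6=0)
backtrack: best end state = 2; path = [2, 2, 2, 2, 2, 2, 2]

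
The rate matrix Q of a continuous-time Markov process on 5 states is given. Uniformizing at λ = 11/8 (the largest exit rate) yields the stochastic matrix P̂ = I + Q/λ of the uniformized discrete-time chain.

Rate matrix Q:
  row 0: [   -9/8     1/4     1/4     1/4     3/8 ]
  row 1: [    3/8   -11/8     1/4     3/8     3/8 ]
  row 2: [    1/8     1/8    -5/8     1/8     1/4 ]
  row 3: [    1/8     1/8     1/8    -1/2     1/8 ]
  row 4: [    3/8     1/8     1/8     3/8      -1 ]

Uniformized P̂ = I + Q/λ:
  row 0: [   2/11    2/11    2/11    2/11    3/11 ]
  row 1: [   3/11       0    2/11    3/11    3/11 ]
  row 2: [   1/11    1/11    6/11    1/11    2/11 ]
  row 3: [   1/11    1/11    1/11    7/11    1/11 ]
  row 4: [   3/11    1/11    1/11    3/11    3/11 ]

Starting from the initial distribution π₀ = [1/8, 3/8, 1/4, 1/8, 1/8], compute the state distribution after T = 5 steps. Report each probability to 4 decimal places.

t=0: π = [0.1250, 0.3750, 0.2500, 0.1250, 0.1250]
t=1: π = [0.1932, 0.0682, 0.2500, 0.2614, 0.2273]
t=2: π = [0.1622, 0.1023, 0.2283, 0.3048, 0.2025]
t=3: π = [0.1611, 0.0964, 0.2187, 0.3273, 0.1966]
t=4: π = [0.1588, 0.0968, 0.2137, 0.3373, 0.1933]
t=5: π = [0.1581, 0.0965, 0.2113, 0.3421, 0.1920]

π = [0.1581, 0.0965, 0.2113, 0.3421, 0.1920]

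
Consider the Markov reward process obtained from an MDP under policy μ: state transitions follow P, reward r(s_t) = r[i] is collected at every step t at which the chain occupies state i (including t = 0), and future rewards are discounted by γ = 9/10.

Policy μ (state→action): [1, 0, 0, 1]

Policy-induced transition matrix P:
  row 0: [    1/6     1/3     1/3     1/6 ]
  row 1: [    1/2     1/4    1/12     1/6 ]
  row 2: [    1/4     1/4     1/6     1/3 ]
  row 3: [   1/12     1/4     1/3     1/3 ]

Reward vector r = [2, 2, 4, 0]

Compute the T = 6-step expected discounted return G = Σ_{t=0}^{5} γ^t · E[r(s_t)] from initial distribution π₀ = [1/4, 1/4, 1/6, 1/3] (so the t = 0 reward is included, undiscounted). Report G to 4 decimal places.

G = 8.9167

t=0: π = [0.2500, 0.2500, 0.1667, 0.3333], E[r] = 1.6667, γ^t·E[r] = 1.666667, running G = 1.666667
t=1: π = [0.2361, 0.2708, 0.2431, 0.2500], E[r] = 1.9861, γ^t·E[r] = 1.787500, running G = 3.454167
t=2: π = [0.2564, 0.2697, 0.2251, 0.2488], E[r] = 1.9525, γ^t·E[r] = 1.581563, running G = 5.035729
t=3: π = [0.2546, 0.2714, 0.2284, 0.2457], E[r] = 1.9655, γ^t·E[r] = 1.432828, running G = 6.468557
t=4: π = [0.2557, 0.2712, 0.2274, 0.2457], E[r] = 1.9635, γ^t·E[r] = 1.288253, running G = 7.756811
t=5: π = [0.2556, 0.2713, 0.2276, 0.2455], E[r] = 1.9642, γ^t·E[r] = 1.159850, running G = 8.916661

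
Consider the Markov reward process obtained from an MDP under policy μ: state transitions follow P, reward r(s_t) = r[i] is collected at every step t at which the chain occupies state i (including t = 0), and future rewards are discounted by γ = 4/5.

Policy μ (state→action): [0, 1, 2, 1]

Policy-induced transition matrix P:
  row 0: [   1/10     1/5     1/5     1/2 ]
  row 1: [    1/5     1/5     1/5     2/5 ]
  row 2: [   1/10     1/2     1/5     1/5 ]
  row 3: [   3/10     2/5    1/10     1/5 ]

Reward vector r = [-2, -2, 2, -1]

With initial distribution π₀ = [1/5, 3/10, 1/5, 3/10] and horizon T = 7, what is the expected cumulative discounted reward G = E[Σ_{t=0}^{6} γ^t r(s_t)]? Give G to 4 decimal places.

G = -3.8663

t=0: π = [0.2000, 0.3000, 0.2000, 0.3000], E[r] = -0.9000, γ^t·E[r] = -0.900000, running G = -0.900000
t=1: π = [0.1900, 0.3200, 0.1700, 0.3200], E[r] = -1.0000, γ^t·E[r] = -0.800000, running G = -1.700000
t=2: π = [0.1960, 0.3150, 0.1680, 0.3210], E[r] = -1.0070, γ^t·E[r] = -0.644480, running G = -2.344480
t=3: π = [0.1957, 0.3146, 0.1679, 0.3218], E[r] = -1.0066, γ^t·E[r] = -0.515379, running G = -2.859859
t=4: π = [0.1958, 0.3147, 0.1678, 0.3216], E[r] = -1.0071, γ^t·E[r] = -0.412504, running G = -3.272363
t=5: π = [0.1958, 0.3147, 0.1678, 0.3217], E[r] = -1.0070, γ^t·E[r] = -0.329961, running G = -3.602324
t=6: π = [0.1958, 0.3147, 0.1678, 0.3217], E[r] = -1.0070, γ^t·E[r] = -0.263980, running G = -3.866304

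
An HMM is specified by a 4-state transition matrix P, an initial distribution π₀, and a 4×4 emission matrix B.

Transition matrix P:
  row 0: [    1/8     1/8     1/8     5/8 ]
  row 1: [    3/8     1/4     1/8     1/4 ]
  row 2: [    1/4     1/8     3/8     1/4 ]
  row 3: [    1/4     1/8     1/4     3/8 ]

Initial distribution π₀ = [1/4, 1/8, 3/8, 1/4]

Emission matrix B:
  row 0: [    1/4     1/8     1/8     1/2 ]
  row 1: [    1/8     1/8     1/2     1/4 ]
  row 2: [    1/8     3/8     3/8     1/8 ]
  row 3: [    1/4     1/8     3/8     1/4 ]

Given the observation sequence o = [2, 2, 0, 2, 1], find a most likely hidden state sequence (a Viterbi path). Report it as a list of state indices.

t=0: δ = [3.125e-02, 6.250e-02, 1.406e-01, 9.375e-02]  (obs o_0=2)
t=1: δ = [4.395e-03, 8.789e-03, 1.978e-02, 1.318e-02]  ψ = [2, 2, 2, 2]  (obs o_1=2)
t=2: δ = [1.236e-03, 3.090e-04, 9.270e-04, 1.236e-03]  ψ = [2, 2, 2, 2]  (obs o_2=0)
t=3: δ = [3.862e-05, 7.725e-05, 1.304e-04, 2.897e-04]  ψ = [3, 0, 2, 0]  (obs o_3=2)
t=4: δ = [9.052e-06, 4.526e-06, 2.716e-05, 1.358e-05]  ψ = [3, 3, 3, 3]  (obs o_4=1)
backtrack: best end state = 2; path = [2, 2, 0, 3, 2]

path = [2, 2, 0, 3, 2]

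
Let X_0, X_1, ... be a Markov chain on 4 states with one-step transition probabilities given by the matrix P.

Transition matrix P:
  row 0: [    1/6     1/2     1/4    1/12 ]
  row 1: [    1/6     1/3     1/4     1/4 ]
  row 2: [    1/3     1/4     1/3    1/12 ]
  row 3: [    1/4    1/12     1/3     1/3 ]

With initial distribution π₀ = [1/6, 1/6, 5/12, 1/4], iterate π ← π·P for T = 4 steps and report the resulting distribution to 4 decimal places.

π = [0.2295, 0.3032, 0.2888, 0.1785]

t=0: π = [0.1667, 0.1667, 0.4167, 0.2500]
t=1: π = [0.2569, 0.2639, 0.3056, 0.1736]
t=2: π = [0.2321, 0.3073, 0.2899, 0.1707]
t=3: π = [0.2292, 0.3052, 0.2884, 0.1772]
t=4: π = [0.2295, 0.3032, 0.2888, 0.1785]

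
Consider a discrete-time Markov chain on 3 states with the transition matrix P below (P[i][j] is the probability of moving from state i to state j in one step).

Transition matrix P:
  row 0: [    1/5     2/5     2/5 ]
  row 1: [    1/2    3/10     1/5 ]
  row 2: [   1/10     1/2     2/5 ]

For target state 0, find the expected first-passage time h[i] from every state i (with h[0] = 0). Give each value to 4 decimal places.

First-step conditioning: h[0] = 0; for i ≠ 0, h[i] = 1 + Σ_k P[i][k]·h[k].
  h[1] = 1 + 3/10·h[1] + 1/5·h[2]
  h[2] = 1 + 1/2·h[1] + 2/5·h[2]
Solving the 2×2 linear system over states ≠ 0 gives exactly h = [0, 5/2, 15/4] (h[0] = 0 is the target).

h = [0.0000, 2.5000, 3.7500]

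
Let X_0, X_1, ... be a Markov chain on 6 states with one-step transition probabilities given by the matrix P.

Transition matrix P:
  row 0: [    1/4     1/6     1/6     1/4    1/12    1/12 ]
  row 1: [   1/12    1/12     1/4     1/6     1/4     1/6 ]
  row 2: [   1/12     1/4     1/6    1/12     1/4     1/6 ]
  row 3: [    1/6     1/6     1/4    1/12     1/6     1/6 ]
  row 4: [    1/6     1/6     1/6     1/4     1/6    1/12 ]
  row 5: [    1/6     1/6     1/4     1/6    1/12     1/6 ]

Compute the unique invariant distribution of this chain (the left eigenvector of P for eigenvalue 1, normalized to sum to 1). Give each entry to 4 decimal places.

π = [0.1477, 0.1697, 0.2060, 0.1627, 0.1740, 0.1399]

Balance equations π_j = Σ_i π_i·P[i][j]:
  π_0 = 1/4·π_0 + 1/12·π_1 + 1/12·π_2 + 1/6·π_3 + 1/6·π_4 + 1/6·π_5
  π_1 = 1/6·π_0 + 1/12·π_1 + 1/4·π_2 + 1/6·π_3 + 1/6·π_4 + 1/6·π_5
  π_2 = 1/6·π_0 + 1/4·π_1 + 1/6·π_2 + 1/4·π_3 + 1/6·π_4 + 1/4·π_5
  π_3 = 1/4·π_0 + 1/6·π_1 + 1/12·π_2 + 1/12·π_3 + 1/4·π_4 + 1/6·π_5
  π_4 = 1/12·π_0 + 1/4·π_1 + 1/4·π_2 + 1/6·π_3 + 1/6·π_4 + 1/12·π_5
  normalize: π_0 + π_1 + π_2 + π_3 + π_4 + π_5 = 1
Solving the linear system gives exactly π = [39254/265837, 4101/24167, 383/1859, 3933/24167, 46260/265837, 20/143].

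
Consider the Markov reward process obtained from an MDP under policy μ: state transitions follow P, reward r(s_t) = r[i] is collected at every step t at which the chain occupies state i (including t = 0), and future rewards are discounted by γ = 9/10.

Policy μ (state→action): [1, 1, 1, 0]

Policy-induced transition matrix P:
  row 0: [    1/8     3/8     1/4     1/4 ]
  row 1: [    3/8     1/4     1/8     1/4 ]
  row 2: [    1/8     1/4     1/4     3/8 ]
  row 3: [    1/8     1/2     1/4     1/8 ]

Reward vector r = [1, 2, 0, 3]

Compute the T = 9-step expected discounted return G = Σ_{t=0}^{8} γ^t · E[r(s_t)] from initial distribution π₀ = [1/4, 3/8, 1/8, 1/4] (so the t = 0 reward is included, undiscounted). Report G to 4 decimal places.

t=0: π = [0.2500, 0.3750, 0.1250, 0.2500], E[r] = 1.7500, γ^t·E[r] = 1.750000, running G = 1.750000
t=1: π = [0.2188, 0.3438, 0.2031, 0.2344], E[r] = 1.6094, γ^t·E[r] = 1.448438, running G = 3.198438
t=2: π = [0.2109, 0.3359, 0.2070, 0.2461], E[r] = 1.6211, γ^t·E[r] = 1.313086, running G = 4.511523
t=3: π = [0.2090, 0.3379, 0.2080, 0.2451], E[r] = 1.6201, γ^t·E[r] = 1.181065, running G = 5.692589
t=4: π = [0.2095, 0.3374, 0.2078, 0.2454], E[r] = 1.6204, γ^t·E[r] = 1.063119, running G = 6.755708
t=5: π = [0.2094, 0.3375, 0.2078, 0.2453], E[r] = 1.6203, γ^t·E[r] = 0.956771, running G = 7.712479
t=6: π = [0.2094, 0.3375, 0.2078, 0.2453], E[r] = 1.6203, γ^t·E[r] = 0.861102, running G = 8.573581
t=7: π = [0.2094, 0.3375, 0.2078, 0.2453], E[r] = 1.6203, γ^t·E[r] = 0.774990, running G = 9.348571
t=8: π = [0.2094, 0.3375, 0.2078, 0.2453], E[r] = 1.6203, γ^t·E[r] = 0.697491, running G = 10.046063

G = 10.0461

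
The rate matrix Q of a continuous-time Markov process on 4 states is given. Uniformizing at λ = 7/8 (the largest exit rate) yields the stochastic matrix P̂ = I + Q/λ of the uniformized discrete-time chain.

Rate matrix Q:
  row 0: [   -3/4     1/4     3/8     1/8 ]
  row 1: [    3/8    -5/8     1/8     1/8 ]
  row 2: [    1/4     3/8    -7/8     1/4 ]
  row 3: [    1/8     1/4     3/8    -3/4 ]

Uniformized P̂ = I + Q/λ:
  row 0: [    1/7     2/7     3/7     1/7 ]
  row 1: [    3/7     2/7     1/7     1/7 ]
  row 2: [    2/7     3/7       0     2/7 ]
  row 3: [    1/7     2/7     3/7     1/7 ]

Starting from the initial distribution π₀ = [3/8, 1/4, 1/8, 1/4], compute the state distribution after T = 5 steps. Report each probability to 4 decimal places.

t=0: π = [0.3750, 0.2500, 0.1250, 0.2500]
t=1: π = [0.2321, 0.3036, 0.3036, 0.1607]
t=2: π = [0.2730, 0.3291, 0.2117, 0.1862]
t=3: π = [0.2671, 0.3160, 0.2438, 0.1731]
t=4: π = [0.2680, 0.3205, 0.2338, 0.1777]
t=5: π = [0.2678, 0.3191, 0.2368, 0.1763]

π = [0.2678, 0.3191, 0.2368, 0.1763]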